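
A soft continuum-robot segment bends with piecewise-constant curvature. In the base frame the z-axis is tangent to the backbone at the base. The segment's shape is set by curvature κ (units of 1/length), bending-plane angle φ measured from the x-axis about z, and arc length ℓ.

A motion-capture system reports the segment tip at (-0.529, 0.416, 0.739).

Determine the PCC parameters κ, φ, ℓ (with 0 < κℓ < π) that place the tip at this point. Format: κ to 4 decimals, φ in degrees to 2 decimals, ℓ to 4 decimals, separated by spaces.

1.3473 141.82 1.0965

ρ = √(x²+y²) = √(-0.529² + 0.416²) = 0.67298
φ = atan2(y, x) mod 360° = atan2(0.416, -0.529) = 141.8189°
|p|² = ρ² + z² = 0.67298² + 0.739² = 0.99902
κ = 2ρ / |p|² = 2×0.67298 / 0.99902 = 1.34728
θ = 2·atan2(ρ, z) = 2·atan2(0.67298, 0.739) = 1.47734 rad
ℓ = θ/κ = 1.47734/1.34728 = 1.09654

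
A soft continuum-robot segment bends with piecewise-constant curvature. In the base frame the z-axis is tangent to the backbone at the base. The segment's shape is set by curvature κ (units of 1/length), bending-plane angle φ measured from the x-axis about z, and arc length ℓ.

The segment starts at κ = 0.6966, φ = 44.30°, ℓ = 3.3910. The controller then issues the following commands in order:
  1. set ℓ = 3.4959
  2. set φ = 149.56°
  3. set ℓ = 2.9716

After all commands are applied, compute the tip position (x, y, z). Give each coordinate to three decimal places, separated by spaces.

initial: κ=0.6966, φ=44.30°, ℓ=3.3910
cmd 1: set ℓ=3.4959 → (κ,φ,ℓ)=(0.6966,44.30°,3.4959) → tip=(1.8090,1.7653,0.9318)
cmd 2: set φ=149.56° → (κ,φ,ℓ)=(0.6966,149.56°,3.4959) → tip=(-2.1792,1.2806,0.9318)
cmd 3: set ℓ=2.9716 → (κ,φ,ℓ)=(0.6966,149.56°,2.9716) → tip=(-1.8302,1.0755,1.2603)

-1.830 1.075 1.260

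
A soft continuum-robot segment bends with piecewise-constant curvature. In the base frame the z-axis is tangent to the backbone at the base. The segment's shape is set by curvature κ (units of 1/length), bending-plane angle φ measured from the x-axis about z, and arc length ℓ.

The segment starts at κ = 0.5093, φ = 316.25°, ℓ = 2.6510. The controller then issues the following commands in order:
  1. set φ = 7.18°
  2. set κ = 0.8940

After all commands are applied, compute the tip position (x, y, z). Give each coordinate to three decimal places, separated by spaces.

initial: κ=0.5093, φ=316.25°, ℓ=2.6510
cmd 1: set φ=7.18° → (κ,φ,ℓ)=(0.5093,7.18°,2.6510) → tip=(1.5217,0.1917,1.9159)
cmd 2: set κ=0.8940 → (κ,φ,ℓ)=(0.8940,7.18°,2.6510) → tip=(1.9053,0.2400,0.7800)

1.905 0.240 0.780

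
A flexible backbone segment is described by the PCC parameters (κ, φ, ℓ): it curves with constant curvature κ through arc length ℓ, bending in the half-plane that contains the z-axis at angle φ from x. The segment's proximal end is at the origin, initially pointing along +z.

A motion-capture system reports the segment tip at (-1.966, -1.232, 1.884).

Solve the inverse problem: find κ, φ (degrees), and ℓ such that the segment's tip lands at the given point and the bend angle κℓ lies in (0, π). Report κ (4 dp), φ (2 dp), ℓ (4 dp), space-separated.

ρ = √(x²+y²) = √(-1.966² + -1.232²) = 2.32012
φ = atan2(y, x) mod 360° = atan2(-1.232, -1.966) = 212.0734°
|p|² = ρ² + z² = 2.32012² + 1.884² = 8.93244
κ = 2ρ / |p|² = 2×2.32012 / 8.93244 = 0.51948
θ = 2·atan2(ρ, z) = 2·atan2(2.32012, 1.884) = 1.77753 rad
ℓ = θ/κ = 1.77753/0.51948 = 3.42173

0.5195 212.07 3.4217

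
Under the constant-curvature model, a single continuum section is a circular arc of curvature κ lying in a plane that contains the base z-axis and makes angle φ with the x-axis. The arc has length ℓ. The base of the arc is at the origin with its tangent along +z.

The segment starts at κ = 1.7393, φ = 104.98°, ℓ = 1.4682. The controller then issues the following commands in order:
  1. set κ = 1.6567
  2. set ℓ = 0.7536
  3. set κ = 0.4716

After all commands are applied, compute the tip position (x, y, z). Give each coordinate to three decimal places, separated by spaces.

-0.034 0.128 0.738

initial: κ=1.7393, φ=104.98°, ℓ=1.4682
cmd 1: set κ=1.6567 → (κ,φ,ℓ)=(1.6567,104.98°,1.4682) → tip=(-0.2744,1.0256,0.3931)
cmd 2: set ℓ=0.7536 → (κ,φ,ℓ)=(1.6567,104.98°,0.7536) → tip=(-0.1066,0.3984,0.5725)
cmd 3: set κ=0.4716 → (κ,φ,ℓ)=(0.4716,104.98°,0.7536) → tip=(-0.0343,0.1280,0.7378)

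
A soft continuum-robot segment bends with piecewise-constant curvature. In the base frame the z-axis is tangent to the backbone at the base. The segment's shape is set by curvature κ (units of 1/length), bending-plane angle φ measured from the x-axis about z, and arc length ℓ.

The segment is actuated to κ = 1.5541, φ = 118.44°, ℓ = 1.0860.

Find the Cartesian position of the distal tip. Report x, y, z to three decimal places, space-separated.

θ = κ·ℓ = 1.5541 × 1.0860 = 1.68775 rad
ρ = (1 − cos θ)/κ = (1 − -0.11669)/1.5541 = 0.71854
z = sin θ / κ = 0.99317/1.5541 = 0.63906
x = ρ cos φ = 0.71854 × cos(118.44°) = -0.34220
y = ρ sin φ = 0.71854 × sin(118.44°) = 0.63183

-0.342 0.632 0.639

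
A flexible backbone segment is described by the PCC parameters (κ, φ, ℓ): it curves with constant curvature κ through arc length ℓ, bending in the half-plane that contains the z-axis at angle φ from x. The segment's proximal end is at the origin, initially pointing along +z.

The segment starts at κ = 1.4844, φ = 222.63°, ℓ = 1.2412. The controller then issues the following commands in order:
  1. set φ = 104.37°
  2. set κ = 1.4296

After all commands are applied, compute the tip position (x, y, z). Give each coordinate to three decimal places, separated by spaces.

-0.209 0.815 0.685

initial: κ=1.4844, φ=222.63°, ℓ=1.2412
cmd 1: set φ=104.37° → (κ,φ,ℓ)=(1.4844,104.37°,1.2412) → tip=(-0.2121,0.8277,0.6490)
cmd 2: set κ=1.4296 → (κ,φ,ℓ)=(1.4296,104.37°,1.2412) → tip=(-0.2087,0.8146,0.6850)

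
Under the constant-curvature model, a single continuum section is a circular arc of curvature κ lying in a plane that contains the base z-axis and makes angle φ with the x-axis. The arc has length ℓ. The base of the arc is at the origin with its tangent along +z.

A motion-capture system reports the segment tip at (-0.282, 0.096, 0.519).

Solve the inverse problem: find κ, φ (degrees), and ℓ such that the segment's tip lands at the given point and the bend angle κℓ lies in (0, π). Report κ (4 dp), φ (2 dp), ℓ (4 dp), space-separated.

ρ = √(x²+y²) = √(-0.282² + 0.096²) = 0.29789
φ = atan2(y, x) mod 360° = atan2(0.096, -0.282) = 161.2001°
|p|² = ρ² + z² = 0.29789² + 0.519² = 0.35810
κ = 2ρ / |p|² = 2×0.29789 / 0.35810 = 1.66374
θ = 2·atan2(ρ, z) = 2·atan2(0.29789, 0.519) = 1.04213 rad
ℓ = θ/κ = 1.04213/1.66374 = 0.62638

1.6637 161.20 0.6264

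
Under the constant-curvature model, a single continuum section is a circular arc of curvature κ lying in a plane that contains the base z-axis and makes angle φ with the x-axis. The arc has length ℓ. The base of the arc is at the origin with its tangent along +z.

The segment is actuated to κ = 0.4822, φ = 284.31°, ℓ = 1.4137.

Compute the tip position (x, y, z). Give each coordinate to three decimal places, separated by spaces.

0.115 -0.449 1.307

θ = κ·ℓ = 0.4822 × 1.4137 = 0.68169 rad
ρ = (1 − cos θ)/κ = (1 − 0.77651)/0.4822 = 0.46348
z = sin θ / κ = 0.63010/0.4822 = 1.30673
x = ρ cos φ = 0.46348 × cos(284.31°) = 0.11456
y = ρ sin φ = 0.46348 × sin(284.31°) = -0.44910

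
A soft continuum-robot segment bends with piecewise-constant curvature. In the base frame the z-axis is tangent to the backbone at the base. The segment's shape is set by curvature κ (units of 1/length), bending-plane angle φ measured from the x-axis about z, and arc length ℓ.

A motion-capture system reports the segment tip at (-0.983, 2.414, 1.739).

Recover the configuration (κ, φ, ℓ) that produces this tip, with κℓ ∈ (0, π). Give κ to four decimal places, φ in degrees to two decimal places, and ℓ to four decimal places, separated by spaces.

0.5310 112.16 3.7005

ρ = √(x²+y²) = √(-0.983² + 2.414²) = 2.60647
φ = atan2(y, x) mod 360° = atan2(2.414, -0.983) = 112.1565°
|p|² = ρ² + z² = 2.60647² + 1.739² = 9.81781
κ = 2ρ / |p|² = 2×2.60647 / 9.81781 = 0.53097
θ = 2·atan2(ρ, z) = 2·atan2(2.60647, 1.739) = 1.96487 rad
ℓ = θ/κ = 1.96487/0.53097 = 3.70054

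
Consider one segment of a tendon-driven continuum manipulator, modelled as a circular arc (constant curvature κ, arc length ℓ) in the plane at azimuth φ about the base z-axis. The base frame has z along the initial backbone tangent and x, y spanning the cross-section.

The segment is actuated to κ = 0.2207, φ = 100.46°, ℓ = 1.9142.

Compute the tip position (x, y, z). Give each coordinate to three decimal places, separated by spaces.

θ = κ·ℓ = 0.2207 × 1.9142 = 0.42246 rad
ρ = (1 − cos θ)/κ = (1 − 0.91208)/0.2207 = 0.39836
z = sin θ / κ = 0.41001/0.2207 = 1.85777
x = ρ cos φ = 0.39836 × cos(100.46°) = -0.07232
y = ρ sin φ = 0.39836 × sin(100.46°) = 0.39174

-0.072 0.392 1.858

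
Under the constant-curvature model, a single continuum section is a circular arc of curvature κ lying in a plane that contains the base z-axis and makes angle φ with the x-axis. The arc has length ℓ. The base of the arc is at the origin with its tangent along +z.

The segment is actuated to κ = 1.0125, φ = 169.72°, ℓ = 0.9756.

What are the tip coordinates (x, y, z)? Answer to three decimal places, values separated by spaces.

θ = κ·ℓ = 1.0125 × 0.9756 = 0.98779 rad
ρ = (1 − cos θ)/κ = (1 − 0.55053)/1.0125 = 0.44392
z = sin θ / κ = 0.83481/1.0125 = 0.82451
x = ρ cos φ = 0.44392 × cos(169.72°) = -0.43679
y = ρ sin φ = 0.44392 × sin(169.72°) = 0.07922

-0.437 0.079 0.825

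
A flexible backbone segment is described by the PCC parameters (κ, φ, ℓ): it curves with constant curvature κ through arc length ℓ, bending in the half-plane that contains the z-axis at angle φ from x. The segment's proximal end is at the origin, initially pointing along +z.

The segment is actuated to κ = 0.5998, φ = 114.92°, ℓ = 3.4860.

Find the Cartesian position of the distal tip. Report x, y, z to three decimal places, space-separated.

-1.052 2.263 1.447

θ = κ·ℓ = 0.5998 × 3.4860 = 2.09090 rad
ρ = (1 − cos θ)/κ = (1 − -0.49697)/0.5998 = 2.49579
z = sin θ / κ = 0.86777/0.5998 = 1.44676
x = ρ cos φ = 2.49579 × cos(114.92°) = -1.05161
y = ρ sin φ = 2.49579 × sin(114.92°) = 2.26342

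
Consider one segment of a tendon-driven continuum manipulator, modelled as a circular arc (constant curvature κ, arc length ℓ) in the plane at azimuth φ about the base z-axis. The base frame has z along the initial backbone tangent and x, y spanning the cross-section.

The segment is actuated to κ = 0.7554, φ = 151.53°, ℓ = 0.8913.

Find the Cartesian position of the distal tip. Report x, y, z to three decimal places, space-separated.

θ = κ·ℓ = 0.7554 × 0.8913 = 0.67329 rad
ρ = (1 − cos θ)/κ = (1 − 0.78178)/0.7554 = 0.28889
z = sin θ / κ = 0.62356/0.7554 = 0.82547
x = ρ cos φ = 0.28889 × cos(151.53°) = -0.25395
y = ρ sin φ = 0.28889 × sin(151.53°) = 0.13771

-0.254 0.138 0.825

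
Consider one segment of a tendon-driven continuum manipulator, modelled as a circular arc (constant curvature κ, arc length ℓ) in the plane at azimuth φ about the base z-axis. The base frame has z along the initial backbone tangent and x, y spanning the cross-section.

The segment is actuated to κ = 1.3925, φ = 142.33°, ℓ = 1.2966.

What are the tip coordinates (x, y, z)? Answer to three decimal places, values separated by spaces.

-0.701 0.541 0.698

θ = κ·ℓ = 1.3925 × 1.2966 = 1.80552 rad
ρ = (1 − cos θ)/κ = (1 − -0.23257)/1.3925 = 0.88515
z = sin θ / κ = 0.97258/1.3925 = 0.69844
x = ρ cos φ = 0.88515 × cos(142.33°) = -0.70063
y = ρ sin φ = 0.88515 × sin(142.33°) = 0.54093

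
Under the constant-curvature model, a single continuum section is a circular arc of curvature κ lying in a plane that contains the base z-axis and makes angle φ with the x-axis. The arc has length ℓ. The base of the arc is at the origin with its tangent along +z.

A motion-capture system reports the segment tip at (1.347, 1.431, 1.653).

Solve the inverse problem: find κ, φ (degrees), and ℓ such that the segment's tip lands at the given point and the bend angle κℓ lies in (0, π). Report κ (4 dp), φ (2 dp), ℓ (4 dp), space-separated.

ρ = √(x²+y²) = √(1.347² + 1.431²) = 1.96524
φ = atan2(y, x) mod 360° = atan2(1.431, 1.347) = 46.7320°
|p|² = ρ² + z² = 1.96524² + 1.653² = 6.59458
κ = 2ρ / |p|² = 2×1.96524 / 6.59458 = 0.59602
θ = 2·atan2(ρ, z) = 2·atan2(1.96524, 1.653) = 1.74296 rad
ℓ = θ/κ = 1.74296/0.59602 = 2.92435

0.5960 46.73 2.9244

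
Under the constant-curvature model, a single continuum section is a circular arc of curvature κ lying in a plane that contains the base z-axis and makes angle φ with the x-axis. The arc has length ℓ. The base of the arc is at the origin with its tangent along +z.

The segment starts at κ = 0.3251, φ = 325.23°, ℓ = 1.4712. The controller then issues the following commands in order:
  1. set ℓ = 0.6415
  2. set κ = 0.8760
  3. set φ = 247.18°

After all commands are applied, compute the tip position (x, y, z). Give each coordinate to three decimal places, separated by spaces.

initial: κ=0.3251, φ=325.23°, ℓ=1.4712
cmd 1: set ℓ=0.6415 → (κ,φ,ℓ)=(0.3251,325.23°,0.6415) → tip=(0.0548,-0.0380,0.6369)
cmd 2: set κ=0.8760 → (κ,φ,ℓ)=(0.8760,325.23°,0.6415) → tip=(0.1442,-0.1001,0.6083)
cmd 3: set φ=247.18° → (κ,φ,ℓ)=(0.8760,247.18°,0.6415) → tip=(-0.0681,-0.1618,0.6083)

-0.068 -0.162 0.608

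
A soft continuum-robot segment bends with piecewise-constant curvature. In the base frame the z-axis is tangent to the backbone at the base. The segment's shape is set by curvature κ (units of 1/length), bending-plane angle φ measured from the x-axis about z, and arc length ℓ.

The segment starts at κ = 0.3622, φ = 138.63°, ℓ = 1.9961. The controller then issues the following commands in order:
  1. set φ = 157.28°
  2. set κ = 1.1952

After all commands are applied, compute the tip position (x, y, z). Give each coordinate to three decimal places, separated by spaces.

initial: κ=0.3622, φ=138.63°, ℓ=1.9961
cmd 1: set φ=157.28° → (κ,φ,ℓ)=(0.3622,157.28°,1.9961) → tip=(-0.6371,0.2668,1.8267)
cmd 2: set κ=1.1952 → (κ,φ,ℓ)=(1.1952,157.28°,1.9961) → tip=(-1.3334,0.5583,0.5739)

-1.333 0.558 0.574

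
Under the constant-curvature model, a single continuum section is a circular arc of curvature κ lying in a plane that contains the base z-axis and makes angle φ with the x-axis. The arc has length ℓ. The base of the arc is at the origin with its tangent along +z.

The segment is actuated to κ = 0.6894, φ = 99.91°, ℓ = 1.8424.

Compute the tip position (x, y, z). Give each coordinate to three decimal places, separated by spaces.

-0.176 1.006 1.385

θ = κ·ℓ = 0.6894 × 1.8424 = 1.27015 rad
ρ = (1 − cos θ)/κ = (1 − 0.29614)/0.6894 = 1.02098
z = sin θ / κ = 0.95515/0.6894 = 1.38547
x = ρ cos φ = 1.02098 × cos(99.91°) = -0.17571
y = ρ sin φ = 1.02098 × sin(99.91°) = 1.00575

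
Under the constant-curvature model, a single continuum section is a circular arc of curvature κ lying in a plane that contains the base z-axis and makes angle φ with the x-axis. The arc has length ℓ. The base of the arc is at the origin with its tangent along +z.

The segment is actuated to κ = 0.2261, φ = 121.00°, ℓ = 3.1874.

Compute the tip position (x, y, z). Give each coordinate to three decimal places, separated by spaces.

-0.566 0.943 2.919

θ = κ·ℓ = 0.2261 × 3.1874 = 0.72067 rad
ρ = (1 − cos θ)/κ = (1 − 0.75136)/0.2261 = 1.09968
z = sin θ / κ = 0.65989/0.2261 = 2.91857
x = ρ cos φ = 1.09968 × cos(121.00°) = -0.56638
y = ρ sin φ = 1.09968 × sin(121.00°) = 0.94261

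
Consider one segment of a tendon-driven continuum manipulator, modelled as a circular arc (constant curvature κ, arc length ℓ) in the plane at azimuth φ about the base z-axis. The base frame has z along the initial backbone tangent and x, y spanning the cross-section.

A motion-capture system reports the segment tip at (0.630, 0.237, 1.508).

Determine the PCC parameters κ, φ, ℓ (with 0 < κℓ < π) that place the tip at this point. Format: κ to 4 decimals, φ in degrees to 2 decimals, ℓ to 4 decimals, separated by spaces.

ρ = √(x²+y²) = √(0.630² + 0.237²) = 0.67310
φ = atan2(y, x) mod 360° = atan2(0.237, 0.630) = 20.6158°
|p|² = ρ² + z² = 0.67310² + 1.508² = 2.72713
κ = 2ρ / |p|² = 2×0.67310 / 2.72713 = 0.49363
θ = 2·atan2(ρ, z) = 2·atan2(0.67310, 1.508) = 0.83964 rad
ℓ = θ/κ = 0.83964/0.49363 = 1.70093

0.4936 20.62 1.7009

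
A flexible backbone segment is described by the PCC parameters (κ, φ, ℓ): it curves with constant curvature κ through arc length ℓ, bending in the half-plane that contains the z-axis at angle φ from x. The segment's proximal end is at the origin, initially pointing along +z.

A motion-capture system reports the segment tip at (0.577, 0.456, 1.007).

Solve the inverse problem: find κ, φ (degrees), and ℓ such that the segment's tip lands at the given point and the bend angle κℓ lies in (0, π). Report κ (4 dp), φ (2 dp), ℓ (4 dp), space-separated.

0.9459 38.32 1.3337

ρ = √(x²+y²) = √(0.577² + 0.456²) = 0.73544
φ = atan2(y, x) mod 360° = atan2(0.456, 0.577) = 38.3191°
|p|² = ρ² + z² = 0.73544² + 1.007² = 1.55491
κ = 2ρ / |p|² = 2×0.73544 / 1.55491 = 0.94595
θ = 2·atan2(ρ, z) = 2·atan2(0.73544, 1.007) = 1.26158 rad
ℓ = θ/κ = 1.26158/0.94595 = 1.33366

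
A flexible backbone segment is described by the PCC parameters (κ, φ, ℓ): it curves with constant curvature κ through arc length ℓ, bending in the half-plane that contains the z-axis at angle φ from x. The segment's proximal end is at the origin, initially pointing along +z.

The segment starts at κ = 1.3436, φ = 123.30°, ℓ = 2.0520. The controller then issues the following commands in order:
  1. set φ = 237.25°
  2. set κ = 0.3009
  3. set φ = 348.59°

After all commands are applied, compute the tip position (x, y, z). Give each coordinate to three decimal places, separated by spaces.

0.602 -0.121 1.924

initial: κ=1.3436, φ=123.30°, ℓ=2.0520
cmd 1: set φ=237.25° → (κ,φ,ℓ)=(1.3436,237.25°,2.0520) → tip=(-0.7759,-1.2062,0.2792)
cmd 2: set κ=0.3009 → (κ,φ,ℓ)=(0.3009,237.25°,2.0520) → tip=(-0.3320,-0.5161,1.9241)
cmd 3: set φ=348.59° → (κ,φ,ℓ)=(0.3009,348.59°,2.0520) → tip=(0.6015,-0.1214,1.9241)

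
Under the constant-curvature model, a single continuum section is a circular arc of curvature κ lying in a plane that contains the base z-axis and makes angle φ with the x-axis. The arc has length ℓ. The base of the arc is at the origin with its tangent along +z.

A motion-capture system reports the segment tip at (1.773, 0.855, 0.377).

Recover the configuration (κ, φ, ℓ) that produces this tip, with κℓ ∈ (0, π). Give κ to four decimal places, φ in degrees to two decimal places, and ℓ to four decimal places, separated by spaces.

0.9801 25.74 2.8192

ρ = √(x²+y²) = √(1.773² + 0.855²) = 1.96839
φ = atan2(y, x) mod 360° = atan2(0.855, 1.773) = 25.7449°
|p|² = ρ² + z² = 1.96839² + 0.377² = 4.01668
κ = 2ρ / |p|² = 2×1.96839 / 4.01668 = 0.98011
θ = 2·atan2(ρ, z) = 2·atan2(1.96839, 0.377) = 2.76312 rad
ℓ = θ/κ = 2.76312/0.98011 = 2.81921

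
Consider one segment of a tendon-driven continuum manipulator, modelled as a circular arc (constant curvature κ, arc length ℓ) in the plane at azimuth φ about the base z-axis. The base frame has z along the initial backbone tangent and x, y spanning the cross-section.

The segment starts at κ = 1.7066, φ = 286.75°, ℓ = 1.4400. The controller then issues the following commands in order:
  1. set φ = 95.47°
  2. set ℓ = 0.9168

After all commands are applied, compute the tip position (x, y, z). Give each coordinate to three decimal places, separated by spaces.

initial: κ=1.7066, φ=286.75°, ℓ=1.4400
cmd 1: set φ=95.47° → (κ,φ,ℓ)=(1.7066,95.47°,1.4400) → tip=(-0.0991,1.0353,0.3703)
cmd 2: set ℓ=0.9168 → (κ,φ,ℓ)=(1.7066,95.47°,0.9168) → tip=(-0.0555,0.5797,0.5859)

-0.056 0.580 0.586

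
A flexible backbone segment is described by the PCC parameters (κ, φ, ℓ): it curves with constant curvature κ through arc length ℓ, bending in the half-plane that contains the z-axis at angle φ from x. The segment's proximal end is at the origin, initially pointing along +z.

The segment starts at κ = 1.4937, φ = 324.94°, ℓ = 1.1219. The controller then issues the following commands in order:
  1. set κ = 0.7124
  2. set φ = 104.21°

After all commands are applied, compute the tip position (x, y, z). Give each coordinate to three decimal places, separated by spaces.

-0.104 0.412 1.006

initial: κ=1.4937, φ=324.94°, ℓ=1.1219
cmd 1: set κ=0.7124 → (κ,φ,ℓ)=(0.7124,324.94°,1.1219) → tip=(0.3479,-0.2441,1.0062)
cmd 2: set φ=104.21° → (κ,φ,ℓ)=(0.7124,104.21°,1.1219) → tip=(-0.1043,0.4120,1.0062)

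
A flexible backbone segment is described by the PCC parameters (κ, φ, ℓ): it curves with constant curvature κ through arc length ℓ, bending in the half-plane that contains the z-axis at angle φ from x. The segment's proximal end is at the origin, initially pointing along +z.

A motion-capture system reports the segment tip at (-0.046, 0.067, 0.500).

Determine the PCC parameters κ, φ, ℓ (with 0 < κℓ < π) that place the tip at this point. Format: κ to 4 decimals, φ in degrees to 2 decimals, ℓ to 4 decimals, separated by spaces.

0.6334 124.47 0.5088

ρ = √(x²+y²) = √(-0.046² + 0.067²) = 0.08127
φ = atan2(y, x) mod 360° = atan2(0.067, -0.046) = 124.4722°
|p|² = ρ² + z² = 0.08127² + 0.500² = 0.25660
κ = 2ρ / |p|² = 2×0.08127 / 0.25660 = 0.63343
θ = 2·atan2(ρ, z) = 2·atan2(0.08127, 0.500) = 0.32227 rad
ℓ = θ/κ = 0.32227/0.63343 = 0.50876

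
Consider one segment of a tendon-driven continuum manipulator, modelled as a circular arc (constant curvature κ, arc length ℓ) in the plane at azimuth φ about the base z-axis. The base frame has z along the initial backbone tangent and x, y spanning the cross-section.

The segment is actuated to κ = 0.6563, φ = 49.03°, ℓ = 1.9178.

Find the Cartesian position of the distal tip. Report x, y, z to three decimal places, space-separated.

0.692 0.797 1.450

θ = κ·ℓ = 0.6563 × 1.9178 = 1.25865 rad
ρ = (1 − cos θ)/κ = (1 − 0.30710)/0.6563 = 1.05577
z = sin θ / κ = 0.95168/0.6563 = 1.45006
x = ρ cos φ = 1.05577 × cos(49.03°) = 0.69223
y = ρ sin φ = 1.05577 × sin(49.03°) = 0.79716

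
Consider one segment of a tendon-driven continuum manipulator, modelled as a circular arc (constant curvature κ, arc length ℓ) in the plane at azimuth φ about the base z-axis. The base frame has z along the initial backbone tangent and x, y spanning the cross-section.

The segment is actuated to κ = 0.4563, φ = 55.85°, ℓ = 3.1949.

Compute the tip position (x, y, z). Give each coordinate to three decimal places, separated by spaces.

1.092 1.609 2.178

θ = κ·ℓ = 0.4563 × 3.1949 = 1.45783 rad
ρ = (1 − cos θ)/κ = (1 − 0.11272)/0.4563 = 1.94450
z = sin θ / κ = 0.99363/0.4563 = 2.17757
x = ρ cos φ = 1.94450 × cos(55.85°) = 1.09157
y = ρ sin φ = 1.94450 × sin(55.85°) = 1.60921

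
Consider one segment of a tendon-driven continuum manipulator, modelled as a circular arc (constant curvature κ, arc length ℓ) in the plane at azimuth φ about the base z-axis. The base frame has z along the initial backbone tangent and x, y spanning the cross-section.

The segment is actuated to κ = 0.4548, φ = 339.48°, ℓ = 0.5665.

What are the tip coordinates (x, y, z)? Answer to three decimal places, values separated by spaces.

θ = κ·ℓ = 0.4548 × 0.5665 = 0.25764 rad
ρ = (1 − cos θ)/κ = (1 − 0.96699)/0.4548 = 0.07257
z = sin θ / κ = 0.25480/0.4548 = 0.56025
x = ρ cos φ = 0.07257 × cos(339.48°) = 0.06797
y = ρ sin φ = 0.07257 × sin(339.48°) = -0.02544

0.068 -0.025 0.560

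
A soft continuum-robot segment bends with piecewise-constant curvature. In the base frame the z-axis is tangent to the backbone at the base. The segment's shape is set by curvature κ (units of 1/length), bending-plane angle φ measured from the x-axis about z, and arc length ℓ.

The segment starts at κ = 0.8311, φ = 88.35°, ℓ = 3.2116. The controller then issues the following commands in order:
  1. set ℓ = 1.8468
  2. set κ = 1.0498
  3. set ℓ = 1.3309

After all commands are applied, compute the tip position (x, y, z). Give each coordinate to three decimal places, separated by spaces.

initial: κ=0.8311, φ=88.35°, ℓ=3.2116
cmd 1: set ℓ=1.8468 → (κ,φ,ℓ)=(0.8311,88.35°,1.8468) → tip=(0.0334,1.1595,1.2024)
cmd 2: set κ=1.0498 → (κ,φ,ℓ)=(1.0498,88.35°,1.8468) → tip=(0.0373,1.2947,0.8888)
cmd 3: set ℓ=1.3309 → (κ,φ,ℓ)=(1.0498,88.35°,1.3309) → tip=(0.0227,0.7877,0.9382)

0.023 0.788 0.938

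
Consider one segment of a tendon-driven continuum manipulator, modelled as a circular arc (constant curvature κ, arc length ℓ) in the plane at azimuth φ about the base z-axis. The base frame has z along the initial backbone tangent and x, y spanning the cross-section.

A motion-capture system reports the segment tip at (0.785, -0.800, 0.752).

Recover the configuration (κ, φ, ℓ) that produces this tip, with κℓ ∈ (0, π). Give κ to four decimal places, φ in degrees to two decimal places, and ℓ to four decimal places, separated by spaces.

1.2305 314.46 1.5926

ρ = √(x²+y²) = √(0.785² + -0.800²) = 1.12081
φ = atan2(y, x) mod 360° = atan2(-0.800, 0.785) = 314.4578°
|p|² = ρ² + z² = 1.12081² + 0.752² = 1.82173
κ = 2ρ / |p|² = 2×1.12081 / 1.82173 = 1.23050
θ = 2·atan2(ρ, z) = 2·atan2(1.12081, 0.752) = 1.95968 rad
ℓ = θ/κ = 1.95968/1.23050 = 1.59260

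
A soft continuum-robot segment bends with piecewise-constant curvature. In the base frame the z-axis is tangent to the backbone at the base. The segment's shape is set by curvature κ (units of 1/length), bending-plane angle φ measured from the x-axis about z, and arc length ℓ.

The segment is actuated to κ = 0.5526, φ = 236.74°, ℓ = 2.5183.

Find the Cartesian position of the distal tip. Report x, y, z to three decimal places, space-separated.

-0.816 -1.244 1.781

θ = κ·ℓ = 0.5526 × 2.5183 = 1.39161 rad
ρ = (1 − cos θ)/κ = (1 − 0.17823)/0.5526 = 1.48710
z = sin θ / κ = 0.98399/0.5526 = 1.78065
x = ρ cos φ = 1.48710 × cos(236.74°) = -0.81559
y = ρ sin φ = 1.48710 × sin(236.74°) = -1.24350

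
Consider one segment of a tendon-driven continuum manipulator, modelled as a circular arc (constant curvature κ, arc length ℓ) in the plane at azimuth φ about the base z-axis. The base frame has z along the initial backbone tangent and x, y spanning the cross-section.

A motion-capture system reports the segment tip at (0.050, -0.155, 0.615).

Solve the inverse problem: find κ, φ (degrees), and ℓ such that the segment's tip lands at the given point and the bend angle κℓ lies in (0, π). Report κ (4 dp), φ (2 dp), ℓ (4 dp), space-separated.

ρ = √(x²+y²) = √(0.050² + -0.155²) = 0.16286
φ = atan2(y, x) mod 360° = atan2(-0.155, 0.050) = 287.8787°
|p|² = ρ² + z² = 0.16286² + 0.615² = 0.40475
κ = 2ρ / |p|² = 2×0.16286 / 0.40475 = 0.80477
θ = 2·atan2(ρ, z) = 2·atan2(0.16286, 0.615) = 0.51776 rad
ℓ = θ/κ = 0.51776/0.80477 = 0.64336

0.8048 287.88 0.6434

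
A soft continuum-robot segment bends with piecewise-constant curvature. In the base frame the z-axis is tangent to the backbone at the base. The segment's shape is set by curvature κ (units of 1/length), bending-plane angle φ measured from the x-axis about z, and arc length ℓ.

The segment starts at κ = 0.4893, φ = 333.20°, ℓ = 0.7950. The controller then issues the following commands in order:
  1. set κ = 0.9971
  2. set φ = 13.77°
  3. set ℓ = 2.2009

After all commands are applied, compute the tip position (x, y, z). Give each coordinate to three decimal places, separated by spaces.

initial: κ=0.4893, φ=333.20°, ℓ=0.7950
cmd 1: set κ=0.9971 → (κ,φ,ℓ)=(0.9971,333.20°,0.7950) → tip=(0.2668,-0.1348,0.7143)
cmd 2: set φ=13.77° → (κ,φ,ℓ)=(0.9971,13.77°,0.7950) → tip=(0.2903,0.0712,0.7143)
cmd 3: set ℓ=2.2009 → (κ,φ,ℓ)=(0.9971,13.77°,2.2009) → tip=(1.5430,0.3781,0.8141)

1.543 0.378 0.814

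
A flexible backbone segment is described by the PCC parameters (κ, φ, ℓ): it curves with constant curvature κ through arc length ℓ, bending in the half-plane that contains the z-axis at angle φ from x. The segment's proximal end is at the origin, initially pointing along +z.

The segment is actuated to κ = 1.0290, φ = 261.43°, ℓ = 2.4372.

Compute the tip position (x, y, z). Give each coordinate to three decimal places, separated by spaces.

-0.262 -1.735 0.575

θ = κ·ℓ = 1.0290 × 2.4372 = 2.50788 rad
ρ = (1 − cos θ)/κ = (1 − -0.80583)/1.0290 = 1.75494
z = sin θ / κ = 0.59214/1.0290 = 0.57545
x = ρ cos φ = 1.75494 × cos(261.43°) = -0.26152
y = ρ sin φ = 1.75494 × sin(261.43°) = -1.73535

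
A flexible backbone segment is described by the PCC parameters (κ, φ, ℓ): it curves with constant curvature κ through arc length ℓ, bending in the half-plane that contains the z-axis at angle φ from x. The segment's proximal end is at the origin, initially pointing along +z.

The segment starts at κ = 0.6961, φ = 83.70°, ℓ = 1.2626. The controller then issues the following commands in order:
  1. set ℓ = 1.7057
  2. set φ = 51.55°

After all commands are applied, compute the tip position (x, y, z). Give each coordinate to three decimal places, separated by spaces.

0.559 0.704 1.332

initial: κ=0.6961, φ=83.70°, ℓ=1.2626
cmd 1: set ℓ=1.7057 → (κ,φ,ℓ)=(0.6961,83.70°,1.7057) → tip=(0.0987,0.8937,1.3322)
cmd 2: set φ=51.55° → (κ,φ,ℓ)=(0.6961,51.55°,1.7057) → tip=(0.5591,0.7041,1.3322)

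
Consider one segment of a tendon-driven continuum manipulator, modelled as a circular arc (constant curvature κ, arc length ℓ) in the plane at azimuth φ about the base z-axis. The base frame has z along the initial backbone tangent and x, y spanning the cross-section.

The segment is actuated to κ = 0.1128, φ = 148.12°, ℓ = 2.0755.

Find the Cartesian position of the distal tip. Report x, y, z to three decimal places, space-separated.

-0.205 0.128 2.057

θ = κ·ℓ = 0.1128 × 2.0755 = 0.23412 rad
ρ = (1 − cos θ)/κ = (1 − 0.97272)/0.1128 = 0.24185
z = sin θ / κ = 0.23198/0.1128 = 2.05659
x = ρ cos φ = 0.24185 × cos(148.12°) = -0.20537
y = ρ sin φ = 0.24185 × sin(148.12°) = 0.12773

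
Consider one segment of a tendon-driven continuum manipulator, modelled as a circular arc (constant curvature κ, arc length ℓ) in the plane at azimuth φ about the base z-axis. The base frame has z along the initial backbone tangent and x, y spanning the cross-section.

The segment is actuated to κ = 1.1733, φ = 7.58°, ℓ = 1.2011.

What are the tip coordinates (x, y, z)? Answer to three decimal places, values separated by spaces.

θ = κ·ℓ = 1.1733 × 1.2011 = 1.40925 rad
ρ = (1 − cos θ)/κ = (1 − 0.16084)/1.1733 = 0.71521
z = sin θ / κ = 0.98698/1.1733 = 0.84120
x = ρ cos φ = 0.71521 × cos(7.58°) = 0.70896
y = ρ sin φ = 0.71521 × sin(7.58°) = 0.09434

0.709 0.094 0.841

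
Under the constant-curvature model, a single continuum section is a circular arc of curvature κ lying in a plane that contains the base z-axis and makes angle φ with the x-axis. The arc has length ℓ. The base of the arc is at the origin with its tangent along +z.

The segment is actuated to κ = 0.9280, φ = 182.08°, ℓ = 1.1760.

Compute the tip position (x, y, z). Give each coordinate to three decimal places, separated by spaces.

θ = κ·ℓ = 0.9280 × 1.1760 = 1.09133 rad
ρ = (1 − cos θ)/κ = (1 − 0.46131)/0.9280 = 0.58049
z = sin θ / κ = 0.88724/0.9280 = 0.95608
x = ρ cos φ = 0.58049 × cos(182.08°) = -0.58011
y = ρ sin φ = 0.58049 × sin(182.08°) = -0.02107

-0.580 -0.021 0.956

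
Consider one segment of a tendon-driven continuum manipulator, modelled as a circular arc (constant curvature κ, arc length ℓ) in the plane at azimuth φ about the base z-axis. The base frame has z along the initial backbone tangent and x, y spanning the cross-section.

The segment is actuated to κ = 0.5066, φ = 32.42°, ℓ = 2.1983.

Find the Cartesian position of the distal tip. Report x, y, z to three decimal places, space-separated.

0.931 0.591 1.771

θ = κ·ℓ = 0.5066 × 2.1983 = 1.11366 rad
ρ = (1 − cos θ)/κ = (1 − 0.44138)/0.5066 = 1.10268
z = sin θ / κ = 0.89732/0.5066 = 1.77126
x = ρ cos φ = 1.10268 × cos(32.42°) = 0.93082
y = ρ sin φ = 1.10268 × sin(32.42°) = 0.59117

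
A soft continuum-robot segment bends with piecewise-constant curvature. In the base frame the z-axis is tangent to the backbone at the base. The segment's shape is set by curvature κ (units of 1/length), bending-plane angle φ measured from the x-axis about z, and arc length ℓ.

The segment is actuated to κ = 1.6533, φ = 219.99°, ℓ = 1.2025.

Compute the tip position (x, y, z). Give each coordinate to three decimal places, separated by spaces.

-0.651 -0.546 0.553

θ = κ·ℓ = 1.6533 × 1.2025 = 1.98809 rad
ρ = (1 − cos θ)/κ = (1 − -0.40529)/1.6533 = 0.84999
z = sin θ / κ = 0.91419/1.6533 = 0.55295
x = ρ cos φ = 0.84999 × cos(219.99°) = -0.65123
y = ρ sin φ = 0.84999 × sin(219.99°) = -0.54625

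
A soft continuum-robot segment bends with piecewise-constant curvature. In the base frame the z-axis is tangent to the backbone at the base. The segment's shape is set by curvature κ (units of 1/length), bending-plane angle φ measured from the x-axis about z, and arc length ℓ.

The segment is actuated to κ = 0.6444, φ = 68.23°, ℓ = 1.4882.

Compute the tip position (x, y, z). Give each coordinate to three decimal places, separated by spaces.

0.245 0.613 1.270

θ = κ·ℓ = 0.6444 × 1.4882 = 0.95900 rad
ρ = (1 − cos θ)/κ = (1 − 0.57434)/0.6444 = 0.66055
z = sin θ / κ = 0.81862/0.6444 = 1.27035
x = ρ cos φ = 0.66055 × cos(68.23°) = 0.24499
y = ρ sin φ = 0.66055 × sin(68.23°) = 0.61344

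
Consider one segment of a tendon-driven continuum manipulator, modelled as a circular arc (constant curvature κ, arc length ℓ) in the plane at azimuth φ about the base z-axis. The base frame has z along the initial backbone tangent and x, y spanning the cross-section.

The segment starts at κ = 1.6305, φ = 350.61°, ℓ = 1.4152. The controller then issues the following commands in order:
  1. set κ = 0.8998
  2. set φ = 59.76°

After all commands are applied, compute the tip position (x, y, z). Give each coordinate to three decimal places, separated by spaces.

0.396 0.679 1.063

initial: κ=1.6305, φ=350.61°, ℓ=1.4152
cmd 1: set κ=0.8998 → (κ,φ,ℓ)=(0.8998,350.61°,1.4152) → tip=(0.7752,-0.1282,1.0626)
cmd 2: set φ=59.76° → (κ,φ,ℓ)=(0.8998,59.76°,1.4152) → tip=(0.3957,0.6788,1.0626)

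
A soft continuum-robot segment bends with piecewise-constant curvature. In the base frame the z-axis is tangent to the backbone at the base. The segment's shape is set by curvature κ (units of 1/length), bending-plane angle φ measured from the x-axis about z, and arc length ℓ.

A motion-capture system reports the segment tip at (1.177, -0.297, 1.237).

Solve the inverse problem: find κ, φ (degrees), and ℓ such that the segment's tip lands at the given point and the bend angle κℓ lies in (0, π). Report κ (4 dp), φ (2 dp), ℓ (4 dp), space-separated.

0.8083 345.84 1.9201

ρ = √(x²+y²) = √(1.177² + -0.297²) = 1.21389
φ = atan2(y, x) mod 360° = atan2(-0.297, 1.177) = 345.8378°
|p|² = ρ² + z² = 1.21389² + 1.237² = 3.00371
κ = 2ρ / |p|² = 2×1.21389 / 3.00371 = 0.80826
θ = 2·atan2(ρ, z) = 2·atan2(1.21389, 1.237) = 1.55194 rad
ℓ = θ/κ = 1.55194/0.80826 = 1.92009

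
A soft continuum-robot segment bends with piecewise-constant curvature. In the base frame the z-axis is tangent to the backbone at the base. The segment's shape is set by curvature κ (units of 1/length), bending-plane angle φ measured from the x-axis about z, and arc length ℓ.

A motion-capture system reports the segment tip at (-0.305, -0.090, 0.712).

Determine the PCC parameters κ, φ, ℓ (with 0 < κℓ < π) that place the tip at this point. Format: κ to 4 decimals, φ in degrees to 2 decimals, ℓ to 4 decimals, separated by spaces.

1.0459 196.44 0.8032

ρ = √(x²+y²) = √(-0.305² + -0.090²) = 0.31800
φ = atan2(y, x) mod 360° = atan2(-0.090, -0.305) = 196.4404°
|p|² = ρ² + z² = 0.31800² + 0.712² = 0.60807
κ = 2ρ / |p|² = 2×0.31800 / 0.60807 = 1.04594
θ = 2·atan2(ρ, z) = 2·atan2(0.31800, 0.712) = 0.84010 rad
ℓ = θ/κ = 0.84010/1.04594 = 0.80320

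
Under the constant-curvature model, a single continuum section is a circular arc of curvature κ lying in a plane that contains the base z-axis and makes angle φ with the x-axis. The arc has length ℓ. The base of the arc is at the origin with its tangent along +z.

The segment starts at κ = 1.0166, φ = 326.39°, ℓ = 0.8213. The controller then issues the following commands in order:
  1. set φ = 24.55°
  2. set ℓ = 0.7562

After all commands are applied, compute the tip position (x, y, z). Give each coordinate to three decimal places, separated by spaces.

0.252 0.115 0.684

initial: κ=1.0166, φ=326.39°, ℓ=0.8213
cmd 1: set φ=24.55° → (κ,φ,ℓ)=(1.0166,24.55°,0.8213) → tip=(0.2942,0.1344,0.7291)
cmd 2: set ℓ=0.7562 → (κ,φ,ℓ)=(1.0166,24.55°,0.7562) → tip=(0.2516,0.1149,0.6839)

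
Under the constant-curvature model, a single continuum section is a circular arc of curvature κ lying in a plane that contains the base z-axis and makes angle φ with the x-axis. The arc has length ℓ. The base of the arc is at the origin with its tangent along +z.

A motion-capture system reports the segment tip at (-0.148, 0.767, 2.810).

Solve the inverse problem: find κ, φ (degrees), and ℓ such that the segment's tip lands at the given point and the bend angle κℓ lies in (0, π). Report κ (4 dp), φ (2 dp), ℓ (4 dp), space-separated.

ρ = √(x²+y²) = √(-0.148² + 0.767²) = 0.78115
φ = atan2(y, x) mod 360° = atan2(0.767, -0.148) = 100.9215°
|p|² = ρ² + z² = 0.78115² + 2.810² = 8.50629
κ = 2ρ / |p|² = 2×0.78115 / 8.50629 = 0.18366
θ = 2·atan2(ρ, z) = 2·atan2(0.78115, 2.810) = 0.54229 rad
ℓ = θ/κ = 0.54229/0.18366 = 2.95260

0.1837 100.92 2.9526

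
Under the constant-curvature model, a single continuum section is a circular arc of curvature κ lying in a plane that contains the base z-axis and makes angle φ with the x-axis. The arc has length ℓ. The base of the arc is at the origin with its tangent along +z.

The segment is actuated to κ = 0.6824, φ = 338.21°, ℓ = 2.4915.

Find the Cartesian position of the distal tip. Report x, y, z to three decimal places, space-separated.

θ = κ·ℓ = 0.6824 × 2.4915 = 1.70020 rad
ρ = (1 − cos θ)/κ = (1 − -0.12904)/0.6824 = 1.65452
z = sin θ / κ = 0.99164/0.6824 = 1.45316
x = ρ cos φ = 1.65452 × cos(338.21°) = 1.53630
y = ρ sin φ = 1.65452 × sin(338.21°) = -0.61417

1.536 -0.614 1.453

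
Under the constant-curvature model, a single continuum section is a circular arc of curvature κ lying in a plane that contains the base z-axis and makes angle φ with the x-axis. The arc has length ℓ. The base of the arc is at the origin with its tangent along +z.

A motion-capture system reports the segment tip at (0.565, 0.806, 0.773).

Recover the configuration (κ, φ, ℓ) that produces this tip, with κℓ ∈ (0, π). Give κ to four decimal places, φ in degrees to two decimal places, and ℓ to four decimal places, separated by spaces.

1.2568 54.97 1.4403

ρ = √(x²+y²) = √(0.565² + 0.806²) = 0.98431
φ = atan2(y, x) mod 360° = atan2(0.806, 0.565) = 54.9698°
|p|² = ρ² + z² = 0.98431² + 0.773² = 1.56639
κ = 2ρ / |p|² = 2×0.98431 / 1.56639 = 1.25678
θ = 2·atan2(ρ, z) = 2·atan2(0.98431, 0.773) = 1.81014 rad
ℓ = θ/κ = 1.81014/1.25678 = 1.44029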